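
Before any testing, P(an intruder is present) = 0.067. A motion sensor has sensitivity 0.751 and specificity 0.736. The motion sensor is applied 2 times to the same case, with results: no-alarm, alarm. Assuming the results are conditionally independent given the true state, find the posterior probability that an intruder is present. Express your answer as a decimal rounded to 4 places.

With H the event that an intruder is present, the joint likelihood of the observed sequence is P(data|H) = 0.249·0.751 = 0.18700 and P(data|¬H) = 0.736·0.264 = 0.19430.
Bayes: P(H|data) = 0.067·0.18700 / (0.067·0.18700 + 0.933·0.19430) = 0.012529/0.19381 = 0.0646.

Posterior P(H) ≈ 0.0646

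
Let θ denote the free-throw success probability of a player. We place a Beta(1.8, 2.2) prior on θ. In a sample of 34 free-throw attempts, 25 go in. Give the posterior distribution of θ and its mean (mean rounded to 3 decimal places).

The binomial likelihood is conjugate to the Beta prior: with 25 successes and 9 failures, the posterior is Beta(1.8+25, 2.2+9) = Beta(26.8, 11.2).
E[θ | data] = 26.8/(26.8+11.2) = 0.705.

Posterior: Beta(26.8, 11.2); mean ≈ 0.705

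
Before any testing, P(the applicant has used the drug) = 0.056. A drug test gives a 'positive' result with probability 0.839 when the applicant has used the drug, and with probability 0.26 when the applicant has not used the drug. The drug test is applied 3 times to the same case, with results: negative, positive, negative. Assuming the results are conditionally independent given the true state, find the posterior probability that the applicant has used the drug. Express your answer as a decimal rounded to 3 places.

With H the event that the applicant has used the drug, the joint likelihood of the observed sequence is P(data|H) = 0.161·0.839·0.161 = 0.021748 and P(data|¬H) = 0.74·0.26·0.74 = 0.14238.
Bayes: P(H|data) = 0.056·0.021748 / (0.056·0.021748 + 0.944·0.14238) = 0.0012179/0.13562 = 0.0090.

Posterior P(H) ≈ 0.009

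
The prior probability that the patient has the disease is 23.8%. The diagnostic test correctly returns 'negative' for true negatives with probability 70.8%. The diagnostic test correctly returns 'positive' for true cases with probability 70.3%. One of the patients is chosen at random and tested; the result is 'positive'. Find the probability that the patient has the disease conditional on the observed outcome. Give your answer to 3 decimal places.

Write H for 'the patient has the disease'. Prior odds H:¬H = 0.238/0.762 = 0.31234. For the 'positive' outcome, the likelihood ratio is 0.703/0.292 = 2.4075.
Posterior odds = 0.31234 × 2.4075 = 0.75196, so P(H|E) = 0.75196/(1+0.75196) = 0.429.

P(H | E) ≈ 0.429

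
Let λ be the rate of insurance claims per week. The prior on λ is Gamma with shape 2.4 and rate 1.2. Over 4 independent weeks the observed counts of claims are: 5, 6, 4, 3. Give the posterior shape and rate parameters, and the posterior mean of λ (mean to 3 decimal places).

Total count ∑xᵢ = 18 over n = 4 weeks.
Gamma is conjugate to the Poisson likelihood: posterior is Gamma(shape = 2.4+18 = 20.4, rate = 1.2+4 = 5.2).
E[λ | data] = 20.4/5.2 = 3.923.

Posterior: Gamma(shape=20.4, rate=5.2); mean ≈ 3.923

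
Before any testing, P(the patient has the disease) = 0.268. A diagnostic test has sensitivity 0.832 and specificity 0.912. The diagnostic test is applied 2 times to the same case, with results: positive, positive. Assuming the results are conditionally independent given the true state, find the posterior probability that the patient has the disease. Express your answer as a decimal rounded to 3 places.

Posterior P(H) ≈ 0.970

Let H be the event that the patient has the disease; start with P(H) = 0.268. P('positive'|H) = 0.832, P('positive'|¬H) = 0.088.
Update on result 1 ('positive'): P(H) ← 0.832·0.2680 / (0.832·0.2680 + 0.088·0.7320) = 0.22298/0.28739 = 0.7759.
Update on result 2 ('positive'): P(H) ← 0.832·0.7759 / (0.832·0.7759 + 0.088·0.2241) = 0.64552/0.66524 = 0.9704.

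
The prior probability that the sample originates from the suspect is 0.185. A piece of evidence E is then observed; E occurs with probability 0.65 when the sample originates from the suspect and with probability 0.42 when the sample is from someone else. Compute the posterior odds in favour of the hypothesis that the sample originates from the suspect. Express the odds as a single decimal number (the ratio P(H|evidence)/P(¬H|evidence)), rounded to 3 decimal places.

Posterior odds ≈ 0.351

Prior odds = 0.185/(1−0.185) = 0.22699. In log-odds, ln(0.22699) = -1.4828.
Add log likelihood ratio: ln(1.5476) = 0.43672.
Posterior log-odds = -1.0461, so posterior odds = exp(-1.0461) = 0.35130.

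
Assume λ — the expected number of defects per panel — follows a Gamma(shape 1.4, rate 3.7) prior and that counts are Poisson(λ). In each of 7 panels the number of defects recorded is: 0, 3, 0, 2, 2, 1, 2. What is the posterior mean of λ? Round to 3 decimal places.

The Poisson likelihood adds the total count to the shape and the number of exposure periods to the rate. Here ∑xᵢ = 10 and n = 7, so shape 1.4→11.4 and rate 3.7→10.7.
E[λ | data] = 11.4/10.7 = 1.065.

Posterior mean ≈ 1.065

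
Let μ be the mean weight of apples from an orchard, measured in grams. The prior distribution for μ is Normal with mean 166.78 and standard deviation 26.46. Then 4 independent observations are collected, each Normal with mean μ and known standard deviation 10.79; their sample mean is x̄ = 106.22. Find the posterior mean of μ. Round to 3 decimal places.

With known σ, the Normal prior is conjugate. Weight on the data is w = (n/σ²)/(n/σ² + 1/τ₀²) = 0.0343571/(0.0343571+0.00142830) = 0.96009.
Posterior mean = w·x̄ + (1−w)·μ₀ = 0.96009·106.22 + 0.039913·166.78 = 108.637.

Posterior mean ≈ 108.637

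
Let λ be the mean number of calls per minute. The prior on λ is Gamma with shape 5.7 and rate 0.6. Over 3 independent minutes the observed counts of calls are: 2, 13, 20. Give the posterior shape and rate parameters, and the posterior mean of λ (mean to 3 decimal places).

Posterior: Gamma(shape=40.7, rate=3.6); mean ≈ 11.306

The Poisson likelihood adds the total count to the shape and the number of exposure periods to the rate. Here ∑xᵢ = 35 and n = 3, so shape 5.7→40.7 and rate 0.6→3.6.
E[λ | data] = 40.7/3.6 = 11.306.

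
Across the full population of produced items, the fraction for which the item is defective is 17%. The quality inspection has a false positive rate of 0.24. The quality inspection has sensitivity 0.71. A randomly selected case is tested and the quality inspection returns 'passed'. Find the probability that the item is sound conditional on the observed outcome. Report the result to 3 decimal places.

P(¬H | E) ≈ 0.928

Let H be the event that the item is defective. P(H) = 0.17, so P(¬H) = 0.83. With E the 'passed' result, P(E|H) = 0.29 and P(E|¬H) = 0.76.
P(E) = 0.29·0.17 + 0.76·0.83 = 0.049300 + 0.63080 = 0.68010.
By Bayes' theorem, P(H|E) = 0.049300 / 0.68010 = 0.072. Hence P(¬H|E) = 1 − 0.072 = 0.928.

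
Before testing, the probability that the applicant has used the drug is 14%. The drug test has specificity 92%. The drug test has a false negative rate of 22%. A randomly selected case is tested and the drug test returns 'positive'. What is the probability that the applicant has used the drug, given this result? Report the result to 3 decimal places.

P(H | E) ≈ 0.613

Let H be the event that the applicant has used the drug. P(H) = 0.14, so P(¬H) = 0.86. With E the 'positive' result, P(E|H) = 0.78 and P(E|¬H) = 0.08.
P(E) = 0.78·0.14 + 0.08·0.86 = 0.10920 + 0.068800 = 0.17800.
By Bayes' theorem, P(H|E) = 0.10920 / 0.17800 = 0.613.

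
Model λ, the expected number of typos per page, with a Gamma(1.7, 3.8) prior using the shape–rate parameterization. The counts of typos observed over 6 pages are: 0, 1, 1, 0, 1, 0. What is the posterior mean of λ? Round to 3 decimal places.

Posterior mean ≈ 0.480

Total count ∑xᵢ = 3 over n = 6 pages.
Gamma is conjugate to the Poisson likelihood: posterior is Gamma(shape = 1.7+3 = 4.7, rate = 3.8+6 = 9.8).
E[λ | data] = 4.7/9.8 = 0.480.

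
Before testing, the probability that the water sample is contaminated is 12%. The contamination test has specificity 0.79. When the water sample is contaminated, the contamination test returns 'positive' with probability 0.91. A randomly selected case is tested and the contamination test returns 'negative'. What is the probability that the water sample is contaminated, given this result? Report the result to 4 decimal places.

Write H for 'the water sample is contaminated'. Prior odds H:¬H = 0.12/0.88 = 0.13636. For the 'negative' outcome, the likelihood ratio is 0.09/0.79 = 0.11392.
Posterior odds = 0.13636 × 0.11392 = 0.015535, so P(H|E) = 0.015535/(1+0.015535) = 0.0153.

P(H | E) ≈ 0.0153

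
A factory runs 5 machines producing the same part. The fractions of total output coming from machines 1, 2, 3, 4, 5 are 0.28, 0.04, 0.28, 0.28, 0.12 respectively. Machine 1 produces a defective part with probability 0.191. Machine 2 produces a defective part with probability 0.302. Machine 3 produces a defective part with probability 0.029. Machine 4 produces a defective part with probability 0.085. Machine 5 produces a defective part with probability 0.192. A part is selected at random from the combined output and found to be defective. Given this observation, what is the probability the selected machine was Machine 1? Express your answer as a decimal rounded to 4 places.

Posterior probability ≈ 0.4437

P(defective|M1) = 0.191; P(defective|M2) = 0.302; P(defective|M3) = 0.029; P(defective|M4) = 0.085; P(defective|M5) = 0.192.
Prior × likelihood for each source: 0.28·0.191=0.05348, 0.04·0.302=0.01208, 0.28·0.029=0.008120, 0.28·0.085=0.02380, 0.12·0.192=0.02304. Summing gives P(defective) = 0.12052.
P(Machine 1 | defective) = 0.05348 / 0.12052 = 0.4437.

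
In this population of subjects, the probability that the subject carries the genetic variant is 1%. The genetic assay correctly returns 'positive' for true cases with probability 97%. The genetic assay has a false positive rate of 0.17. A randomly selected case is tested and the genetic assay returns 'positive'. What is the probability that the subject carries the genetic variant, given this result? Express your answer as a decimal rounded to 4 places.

Write H for 'the subject carries the genetic variant'. Prior odds H:¬H = 0.01/0.99 = 0.010101. For the 'positive' outcome, the likelihood ratio is 0.97/0.17 = 5.7059.
Posterior odds = 0.010101 × 5.7059 = 0.057635, so P(H|E) = 0.057635/(1+0.057635) = 0.0545.

P(H | E) ≈ 0.0545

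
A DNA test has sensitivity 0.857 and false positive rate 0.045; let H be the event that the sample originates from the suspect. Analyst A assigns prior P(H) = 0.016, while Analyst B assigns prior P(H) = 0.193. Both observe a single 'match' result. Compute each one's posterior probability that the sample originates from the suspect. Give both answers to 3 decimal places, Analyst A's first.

P('+'|H) = 0.857, P('+'|¬H) = 0.045.
Analyst A: numerator 0.857·0.016 = 0.013712; evidence = 0.013712+0.045·0.984 = 0.057992; posterior = 0.236.
Analyst B: numerator 0.857·0.193 = 0.16540; evidence = 0.16540+0.045·0.807 = 0.20172; posterior = 0.820.

Analyst A: 0.236; Analyst B: 0.820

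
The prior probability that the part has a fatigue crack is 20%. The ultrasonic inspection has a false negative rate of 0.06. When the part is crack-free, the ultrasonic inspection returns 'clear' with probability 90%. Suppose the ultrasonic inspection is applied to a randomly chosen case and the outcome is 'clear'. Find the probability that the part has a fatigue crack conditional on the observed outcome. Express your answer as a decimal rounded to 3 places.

P(H | E) ≈ 0.016

Write H for 'the part has a fatigue crack'. Prior odds H:¬H = 0.2/0.8 = 0.25000. For the 'clear' outcome, the likelihood ratio is 0.06/0.9 = 0.066667.
Posterior odds = 0.25000 × 0.066667 = 0.016667, so P(H|E) = 0.016667/(1+0.016667) = 0.016.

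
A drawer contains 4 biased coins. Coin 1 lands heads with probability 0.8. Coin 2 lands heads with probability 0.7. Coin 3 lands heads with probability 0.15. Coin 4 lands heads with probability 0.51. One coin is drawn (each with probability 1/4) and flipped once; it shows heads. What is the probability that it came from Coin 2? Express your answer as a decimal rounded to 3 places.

Posterior probability ≈ 0.324

P(heads|C1) = 0.8; P(heads|C2) = 0.7; P(heads|C3) = 0.15; P(heads|C4) = 0.51.
Prior × likelihood for each source: 0.25·0.8=0.2000, 0.25·0.7=0.1750, 0.25·0.15=0.03750, 0.25·0.51=0.1275. Summing gives P(heads) = 0.54000.
P(Coin 2 | heads) = 0.1750 / 0.54000 = 0.324.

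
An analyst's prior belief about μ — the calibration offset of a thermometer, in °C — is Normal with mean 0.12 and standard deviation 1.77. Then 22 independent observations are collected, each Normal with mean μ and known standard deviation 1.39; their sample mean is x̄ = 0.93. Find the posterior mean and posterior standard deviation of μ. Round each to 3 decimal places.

Posterior mean ≈ 0.908; posterior SD ≈ 0.292

With known σ, the Normal prior is conjugate. Weight on the data is w = (n/σ²)/(n/σ² + 1/τ₀²) = 11.3866/(11.3866+0.319193) = 0.97273.
Posterior mean = w·x̄ + (1−w)·μ₀ = 0.97273·0.93 + 0.027268·0.12 = 0.908. Posterior variance = 1/(11.3866+0.319193) = 0.0854280, so SD = 0.292.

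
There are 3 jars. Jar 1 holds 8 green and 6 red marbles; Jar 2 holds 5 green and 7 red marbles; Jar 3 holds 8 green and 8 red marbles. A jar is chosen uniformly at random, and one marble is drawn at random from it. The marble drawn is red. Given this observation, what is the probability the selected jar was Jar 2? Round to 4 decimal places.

P(red|Jar 1) = 0.4286; P(red|Jar 2) = 0.5833; P(red|Jar 3) = 0.5.
Prior × likelihood for each source: 0.333333·0.4286=0.1429, 0.333333·0.5833=0.1944, 0.333333·0.5=0.1667. Summing gives P(red) = 0.50397.
P(Jar 2 | red) = 0.1944 / 0.50397 = 0.3858.

Posterior probability ≈ 0.3858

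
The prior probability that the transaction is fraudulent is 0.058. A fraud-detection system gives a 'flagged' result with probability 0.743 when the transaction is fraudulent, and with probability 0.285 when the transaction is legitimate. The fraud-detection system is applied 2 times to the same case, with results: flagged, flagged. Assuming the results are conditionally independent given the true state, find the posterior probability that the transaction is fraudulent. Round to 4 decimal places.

Posterior P(H) ≈ 0.2950

Let H be the event that the transaction is fraudulent; start with P(H) = 0.058. P('flagged'|H) = 0.743, P('flagged'|¬H) = 0.285.
Update on result 1 ('flagged'): P(H) ← 0.743·0.0580 / (0.743·0.0580 + 0.285·0.9420) = 0.043094/0.31156 = 0.1383.
Update on result 2 ('flagged'): P(H) ← 0.743·0.1383 / (0.743·0.1383 + 0.285·0.8617) = 0.10277/0.34835 = 0.2950.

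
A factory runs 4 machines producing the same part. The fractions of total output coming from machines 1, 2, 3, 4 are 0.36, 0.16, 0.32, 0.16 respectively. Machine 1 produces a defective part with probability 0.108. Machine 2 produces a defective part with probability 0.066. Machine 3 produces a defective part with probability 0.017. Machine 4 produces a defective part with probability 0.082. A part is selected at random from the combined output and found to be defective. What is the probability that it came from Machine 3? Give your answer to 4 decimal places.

P(defective|M1) = 0.108; P(defective|M2) = 0.066; P(defective|M3) = 0.017; P(defective|M4) = 0.082.
Prior × likelihood for each source: 0.36·0.108=0.03888, 0.16·0.066=0.01056, 0.32·0.017=0.005440, 0.16·0.082=0.01312. Summing gives P(defective) = 0.068000.
P(Machine 3 | defective) = 0.005440 / 0.068000 = 0.0800.

Posterior probability ≈ 0.0800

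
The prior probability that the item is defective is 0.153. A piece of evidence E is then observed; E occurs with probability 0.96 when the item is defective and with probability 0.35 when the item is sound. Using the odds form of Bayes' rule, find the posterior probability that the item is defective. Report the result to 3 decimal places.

Prior odds = 0.153/(1−0.153) = 0.18064.
Likelihood ratio for E = 0.96/0.35 = 2.7429.
Posterior odds = prior odds × LR = 0.49546.
Posterior probability = odds/(1+odds) = 0.49546/1.4955 = 0.331.

Posterior probability ≈ 0.331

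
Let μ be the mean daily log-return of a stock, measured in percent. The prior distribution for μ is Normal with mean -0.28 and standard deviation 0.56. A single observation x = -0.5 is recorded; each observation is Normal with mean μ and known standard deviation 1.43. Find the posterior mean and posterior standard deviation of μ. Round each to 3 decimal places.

Posterior mean ≈ -0.309; posterior SD ≈ 0.521

With known σ, the Normal prior is conjugate. Weight on the data is w = (n/σ²)/(n/σ² + 1/τ₀²) = 0.489021/(0.489021+3.18878) = 0.13297.
Posterior mean = w·x̄ + (1−w)·μ₀ = 0.13297·-0.5 + 0.86703·-0.28 = -0.309. Posterior variance = 1/(0.489021+3.18878) = 0.271902, so SD = 0.521.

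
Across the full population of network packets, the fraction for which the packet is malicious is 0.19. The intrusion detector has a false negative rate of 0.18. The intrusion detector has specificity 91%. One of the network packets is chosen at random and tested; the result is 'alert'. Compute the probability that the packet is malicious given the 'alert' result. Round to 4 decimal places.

Write H for 'the packet is malicious'. Prior odds H:¬H = 0.19/0.81 = 0.23457. For the 'alert' outcome, the likelihood ratio is 0.82/0.09 = 9.1111.
Posterior odds = 0.23457 × 9.1111 = 2.1372, so P(H|E) = 2.1372/(1+2.1372) = 0.6812.

P(H | E) ≈ 0.6812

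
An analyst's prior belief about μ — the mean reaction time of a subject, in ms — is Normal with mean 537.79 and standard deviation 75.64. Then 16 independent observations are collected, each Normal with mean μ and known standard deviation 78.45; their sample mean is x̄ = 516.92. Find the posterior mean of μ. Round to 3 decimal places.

With known σ, the Normal prior is conjugate. Weight on the data is w = (n/σ²)/(n/σ² + 1/τ₀²) = 0.00259976/(0.00259976+0.00017478) = 0.93701.
Posterior mean = w·x̄ + (1−w)·μ₀ = 0.93701·516.92 + 0.062995·537.79 = 518.235.

Posterior mean ≈ 518.235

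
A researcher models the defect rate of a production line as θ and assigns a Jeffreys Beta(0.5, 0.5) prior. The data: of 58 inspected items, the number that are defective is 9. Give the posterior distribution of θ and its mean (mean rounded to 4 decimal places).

Posterior: Beta(9.5, 49.5); mean ≈ 0.1610

The binomial likelihood is conjugate to the Beta prior: with 9 successes and 49 failures, the posterior is Beta(0.5+9, 0.5+49) = Beta(9.5, 49.5).
E[θ | data] = 9.5/(9.5+49.5) = 0.1610.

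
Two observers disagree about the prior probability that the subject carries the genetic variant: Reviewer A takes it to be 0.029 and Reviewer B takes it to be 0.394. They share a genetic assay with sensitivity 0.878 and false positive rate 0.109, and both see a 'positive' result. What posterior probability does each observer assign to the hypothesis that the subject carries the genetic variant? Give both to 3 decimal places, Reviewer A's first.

The likelihood ratio for a 'positive' result is 0.878/0.109 = 8.0550.
Reviewer A: prior odds 0.029/0.971 = 0.029866; posterior odds 0.24057; posterior probability 0.194.
Reviewer B: prior odds 0.394/0.606 = 0.65017; posterior odds 5.2371; posterior probability 0.840.

Reviewer A: 0.194; Reviewer B: 0.840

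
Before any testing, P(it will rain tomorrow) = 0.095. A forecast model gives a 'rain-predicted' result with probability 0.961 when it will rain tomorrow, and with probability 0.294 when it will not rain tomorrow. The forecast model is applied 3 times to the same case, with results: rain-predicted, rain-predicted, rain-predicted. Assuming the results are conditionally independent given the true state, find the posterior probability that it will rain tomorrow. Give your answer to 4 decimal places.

With H the event that it will rain tomorrow, the joint likelihood of the observed sequence is P(data|H) = 0.961·0.961·0.961 = 0.88750 and P(data|¬H) = 0.294·0.294·0.294 = 0.025412.
Bayes: P(H|data) = 0.095·0.88750 / (0.095·0.88750 + 0.905·0.025412) = 0.084313/0.10731 = 0.7857.

Posterior P(H) ≈ 0.7857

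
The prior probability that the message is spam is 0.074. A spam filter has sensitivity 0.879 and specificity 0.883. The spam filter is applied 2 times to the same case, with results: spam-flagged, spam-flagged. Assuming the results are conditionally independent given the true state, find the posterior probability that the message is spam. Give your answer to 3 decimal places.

Let H be the event that the message is spam; start with P(H) = 0.074. P('spam-flagged'|H) = 0.879, P('spam-flagged'|¬H) = 0.117.
Update on result 1 ('spam-flagged'): P(H) ← 0.879·0.0740 / (0.879·0.0740 + 0.117·0.9260) = 0.065046/0.17339 = 0.3751.
Update on result 2 ('spam-flagged'): P(H) ← 0.879·0.3751 / (0.879·0.3751 + 0.117·0.6249) = 0.32975/0.40286 = 0.8185.

Posterior P(H) ≈ 0.819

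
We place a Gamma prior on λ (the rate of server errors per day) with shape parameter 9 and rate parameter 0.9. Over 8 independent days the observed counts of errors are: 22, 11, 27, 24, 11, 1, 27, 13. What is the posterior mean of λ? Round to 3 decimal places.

Posterior mean ≈ 16.292

Total count ∑xᵢ = 136 over n = 8 days.
Gamma is conjugate to the Poisson likelihood: posterior is Gamma(shape = 9+136 = 145, rate = 0.9+8 = 8.9).
Posterior mean = shape/rate = 145/8.9 = 16.292.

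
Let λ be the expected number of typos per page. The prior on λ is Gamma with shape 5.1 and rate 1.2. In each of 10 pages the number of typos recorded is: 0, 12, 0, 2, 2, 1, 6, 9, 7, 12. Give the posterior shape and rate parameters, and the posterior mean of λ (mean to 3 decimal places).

Total count ∑xᵢ = 51 over n = 10 pages.
Gamma is conjugate to the Poisson likelihood: posterior is Gamma(shape = 5.1+51 = 56.1, rate = 1.2+10 = 11.2).
Posterior mean = shape/rate = 56.1/11.2 = 5.009.

Posterior: Gamma(shape=56.1, rate=11.2); mean ≈ 5.009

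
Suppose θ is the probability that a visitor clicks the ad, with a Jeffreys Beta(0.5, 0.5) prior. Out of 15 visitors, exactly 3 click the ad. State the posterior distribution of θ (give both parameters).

Observing 3 successes and 12 failures updates Beta(0.5, 0.5) by adding the success and failure counts to the two shape parameters: α = 0.5+3 = 3.5, β = 0.5+12 = 12.5.

Posterior: Beta(3.5, 12.5)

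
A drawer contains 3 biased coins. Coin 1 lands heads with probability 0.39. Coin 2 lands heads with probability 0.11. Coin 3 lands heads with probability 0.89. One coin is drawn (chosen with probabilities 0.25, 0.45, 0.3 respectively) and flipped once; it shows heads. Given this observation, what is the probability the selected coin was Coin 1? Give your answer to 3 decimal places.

P(heads|C1) = 0.39; P(heads|C2) = 0.11; P(heads|C3) = 0.89.
Prior × likelihood for each source: 0.25·0.39=0.09750, 0.45·0.11=0.04950, 0.3·0.89=0.2670. Summing gives P(heads) = 0.41400.
P(Coin 1 | heads) = 0.09750 / 0.41400 = 0.236.

Posterior probability ≈ 0.236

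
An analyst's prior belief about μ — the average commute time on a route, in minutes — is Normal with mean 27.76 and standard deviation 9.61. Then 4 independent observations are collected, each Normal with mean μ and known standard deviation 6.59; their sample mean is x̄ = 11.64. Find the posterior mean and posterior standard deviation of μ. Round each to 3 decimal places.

With known σ, the Normal prior is conjugate. Weight on the data is w = (n/σ²)/(n/σ² + 1/τ₀²) = 0.0921063/(0.0921063+0.0108281) = 0.89481.
Posterior mean = w·x̄ + (1−w)·μ₀ = 0.89481·11.64 + 0.10519·27.76 = 13.336. Posterior variance = 1/(0.0921063+0.0108281) = 9.71493, so SD = 3.117.

Posterior mean ≈ 13.336; posterior SD ≈ 3.117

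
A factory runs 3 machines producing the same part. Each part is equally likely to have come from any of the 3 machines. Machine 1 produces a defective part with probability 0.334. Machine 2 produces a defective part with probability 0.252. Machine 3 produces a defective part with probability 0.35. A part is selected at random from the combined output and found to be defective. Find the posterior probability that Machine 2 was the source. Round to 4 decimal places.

P(defective|M1) = 0.334; P(defective|M2) = 0.252; P(defective|M3) = 0.35.
Prior × likelihood for each source: 0.333333·0.334=0.1113, 0.333333·0.252=0.08400, 0.333333·0.35=0.1167. Summing gives P(defective) = 0.31200.
P(Machine 2 | defective) = 0.08400 / 0.31200 = 0.2692.

Posterior probability ≈ 0.2692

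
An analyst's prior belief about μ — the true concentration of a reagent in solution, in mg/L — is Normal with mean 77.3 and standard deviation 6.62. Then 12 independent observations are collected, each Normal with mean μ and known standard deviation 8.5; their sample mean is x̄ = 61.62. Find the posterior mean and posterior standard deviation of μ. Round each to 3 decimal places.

Posterior mean ≈ 63.514; posterior SD ≈ 2.301

Prior precision 1/τ₀² = 1/6.62² = 0.0228183; data precision n/σ² = 12/8.5² = 0.166090.
Posterior precision = 0.0228183 + 0.166090 = 0.188908, giving posterior SD = 1/√0.188908 = 2.301.
Posterior mean = (0.0228183·77.3 + 0.166090·61.62) / 0.188908 = 63.514.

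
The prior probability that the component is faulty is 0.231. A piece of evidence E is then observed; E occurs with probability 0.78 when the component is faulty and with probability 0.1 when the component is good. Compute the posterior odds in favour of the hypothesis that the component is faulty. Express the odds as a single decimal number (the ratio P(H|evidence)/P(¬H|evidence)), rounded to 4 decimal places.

Prior odds = 0.231/(1−0.231) = 0.30039.
Likelihood ratio for E = 0.78/0.1 = 7.8000.
Posterior odds = prior odds × LR = 2.3430.

Posterior odds ≈ 2.3430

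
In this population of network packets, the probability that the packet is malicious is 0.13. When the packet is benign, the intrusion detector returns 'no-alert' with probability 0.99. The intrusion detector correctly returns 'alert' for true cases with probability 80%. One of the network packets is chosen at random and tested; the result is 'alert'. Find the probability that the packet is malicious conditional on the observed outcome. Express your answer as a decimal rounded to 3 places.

P(H | E) ≈ 0.923

Let H be the event that the packet is malicious. P(H) = 0.13, so P(¬H) = 0.87. With E the 'alert' result, P(E|H) = 0.8 and P(E|¬H) = 0.01.
P(E) = 0.8·0.13 + 0.01·0.87 = 0.10400 + 0.0087000 = 0.11270.
By Bayes' theorem, P(H|E) = 0.10400 / 0.11270 = 0.923.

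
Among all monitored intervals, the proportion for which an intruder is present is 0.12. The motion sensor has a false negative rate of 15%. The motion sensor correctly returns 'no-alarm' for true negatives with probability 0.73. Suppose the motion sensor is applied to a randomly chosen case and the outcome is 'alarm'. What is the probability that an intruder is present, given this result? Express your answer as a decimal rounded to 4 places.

Let H be the event that an intruder is present. P(H) = 0.12, so P(¬H) = 0.88. With E the 'alarm' result, P(E|H) = 0.85 and P(E|¬H) = 0.27.
P(E) = 0.85·0.12 + 0.27·0.88 = 0.10200 + 0.23760 = 0.33960.
By Bayes' theorem, P(H|E) = 0.10200 / 0.33960 = 0.3004.

P(H | E) ≈ 0.3004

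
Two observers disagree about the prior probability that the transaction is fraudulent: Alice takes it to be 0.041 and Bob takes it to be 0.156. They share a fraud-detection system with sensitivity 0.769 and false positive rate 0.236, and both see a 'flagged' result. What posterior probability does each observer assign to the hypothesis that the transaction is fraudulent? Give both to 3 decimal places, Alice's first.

Alice: 0.122; Bob: 0.376

P('+'|H) = 0.769, P('+'|¬H) = 0.236.
Alice: numerator 0.769·0.041 = 0.031529; evidence = 0.031529+0.236·0.959 = 0.25785; posterior = 0.122.
Bob: numerator 0.769·0.156 = 0.11996; evidence = 0.11996+0.236·0.844 = 0.31915; posterior = 0.376.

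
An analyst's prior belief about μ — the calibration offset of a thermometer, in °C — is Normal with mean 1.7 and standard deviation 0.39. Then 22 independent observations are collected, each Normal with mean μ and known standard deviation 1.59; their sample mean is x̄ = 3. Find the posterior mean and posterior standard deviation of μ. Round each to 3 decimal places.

Prior precision 1/τ₀² = 1/0.39² = 6.57462; data precision n/σ² = 22/1.59² = 8.70219.
Posterior precision = 6.57462 + 8.70219 = 15.2768, giving posterior SD = 1/√15.2768 = 0.256.
Posterior mean = (6.57462·1.7 + 8.70219·3) / 15.2768 = 2.441.

Posterior mean ≈ 2.441; posterior SD ≈ 0.256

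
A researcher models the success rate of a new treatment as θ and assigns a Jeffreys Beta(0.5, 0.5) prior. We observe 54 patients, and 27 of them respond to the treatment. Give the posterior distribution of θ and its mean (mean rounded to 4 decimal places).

Posterior: Beta(27.5, 27.5); mean ≈ 0.5000

The binomial likelihood is conjugate to the Beta prior: with 27 successes and 27 failures, the posterior is Beta(0.5+27, 0.5+27) = Beta(27.5, 27.5).
Posterior mean = α/(α+β) = 27.5/55 = 0.5000.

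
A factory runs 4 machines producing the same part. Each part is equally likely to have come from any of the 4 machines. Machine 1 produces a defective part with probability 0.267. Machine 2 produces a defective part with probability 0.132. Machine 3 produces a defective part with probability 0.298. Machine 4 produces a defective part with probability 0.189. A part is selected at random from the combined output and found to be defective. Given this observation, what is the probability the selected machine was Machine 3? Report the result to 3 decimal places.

Posterior probability ≈ 0.336

Tabulate prior·likelihood by source: [1] prior 0.25, lik 0.267, product 0.06675; [2] prior 0.25, lik 0.132, product 0.03300; [3] prior 0.25, lik 0.298, product 0.07450; [4] prior 0.25, lik 0.189, product 0.04725.
Normalizing constant = 0.22150; the posterior for Machine 3 is its product over the sum, 0.07450/0.22150 = 0.336.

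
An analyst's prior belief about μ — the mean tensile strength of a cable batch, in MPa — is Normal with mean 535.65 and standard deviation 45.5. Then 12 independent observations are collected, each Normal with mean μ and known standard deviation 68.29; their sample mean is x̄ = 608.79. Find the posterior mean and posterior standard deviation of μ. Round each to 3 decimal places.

Posterior mean ≈ 597.230; posterior SD ≈ 18.089

Prior precision 1/τ₀² = 1/45.5² = 0.00048303; data precision n/σ² = 12/68.29² = 0.00257316.
Posterior precision = 0.00048303 + 0.00257316 = 0.00305619, giving posterior SD = 1/√0.00305619 = 18.089.
Posterior mean = (0.00048303·535.65 + 0.00257316·608.79) / 0.00305619 = 597.230.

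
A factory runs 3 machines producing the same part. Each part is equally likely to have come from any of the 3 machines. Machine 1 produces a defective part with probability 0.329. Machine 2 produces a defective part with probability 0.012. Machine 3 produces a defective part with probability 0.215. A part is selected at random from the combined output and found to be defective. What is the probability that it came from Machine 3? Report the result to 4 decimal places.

Tabulate prior·likelihood by source: [1] prior 0.333333, lik 0.329, product 0.1097; [2] prior 0.333333, lik 0.012, product 0.004000; [3] prior 0.333333, lik 0.215, product 0.07167.
Normalizing constant = 0.18533; the posterior for Machine 3 is its product over the sum, 0.07167/0.18533 = 0.3867.

Posterior probability ≈ 0.3867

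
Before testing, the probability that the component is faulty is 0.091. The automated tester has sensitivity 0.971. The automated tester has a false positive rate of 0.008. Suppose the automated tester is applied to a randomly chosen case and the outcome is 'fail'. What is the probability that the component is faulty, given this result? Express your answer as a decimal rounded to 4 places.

Write H for 'the component is faulty'. Prior odds H:¬H = 0.091/0.909 = 0.10011. For the 'fail' outcome, the likelihood ratio is 0.971/0.008 = 121.38.
Posterior odds = 0.10011 × 121.38 = 12.151, so P(H|E) = 12.151/(1+12.151) = 0.9240.

P(H | E) ≈ 0.9240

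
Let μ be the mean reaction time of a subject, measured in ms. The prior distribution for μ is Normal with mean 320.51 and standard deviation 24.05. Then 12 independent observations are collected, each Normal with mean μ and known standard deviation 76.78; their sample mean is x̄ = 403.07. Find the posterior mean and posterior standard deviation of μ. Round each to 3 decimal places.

Posterior mean ≈ 365.153; posterior SD ≈ 16.299

With known σ, the Normal prior is conjugate. Weight on the data is w = (n/σ²)/(n/σ² + 1/τ₀²) = 0.00203557/(0.00203557+0.00172890) = 0.54073.
Posterior mean = w·x̄ + (1−w)·μ₀ = 0.54073·403.07 + 0.45927·320.51 = 365.153. Posterior variance = 1/(0.00203557+0.00172890) = 265.642, so SD = 16.299.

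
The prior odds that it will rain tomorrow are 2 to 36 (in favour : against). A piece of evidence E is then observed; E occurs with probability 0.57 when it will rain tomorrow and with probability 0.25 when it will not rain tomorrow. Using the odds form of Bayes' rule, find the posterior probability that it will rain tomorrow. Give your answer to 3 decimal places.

Prior odds = 2/36 = 0.055556.
Likelihood ratio for E = 0.57/0.25 = 2.2800.
Posterior odds = prior odds × LR = 0.12667.
Posterior probability = odds/(1+odds) = 0.12667/1.1267 = 0.112.

Posterior probability ≈ 0.112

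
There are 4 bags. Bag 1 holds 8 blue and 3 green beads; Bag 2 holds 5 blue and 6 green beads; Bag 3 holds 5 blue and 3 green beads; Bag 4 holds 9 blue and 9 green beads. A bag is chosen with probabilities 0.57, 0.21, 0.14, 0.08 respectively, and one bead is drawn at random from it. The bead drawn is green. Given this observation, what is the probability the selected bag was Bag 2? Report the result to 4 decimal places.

Posterior probability ≈ 0.3160

P(green|Bag 1) = 0.2727; P(green|Bag 2) = 0.5455; P(green|Bag 3) = 0.375; P(green|Bag 4) = 0.5.
Prior × likelihood for each source: 0.57·0.2727=0.1555, 0.21·0.5455=0.1145, 0.14·0.375=0.05250, 0.08·0.5=0.04000. Summing gives P(green) = 0.36250.
P(Bag 2 | green) = 0.1145 / 0.36250 = 0.3160.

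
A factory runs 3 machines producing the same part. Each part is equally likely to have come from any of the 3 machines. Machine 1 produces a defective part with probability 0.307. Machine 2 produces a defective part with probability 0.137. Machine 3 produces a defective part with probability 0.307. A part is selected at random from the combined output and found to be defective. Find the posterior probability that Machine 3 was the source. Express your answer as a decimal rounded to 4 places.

Posterior probability ≈ 0.4088

P(defective|M1) = 0.307; P(defective|M2) = 0.137; P(defective|M3) = 0.307.
Prior × likelihood for each source: 0.333333·0.307=0.1023, 0.333333·0.137=0.04567, 0.333333·0.307=0.1023. Summing gives P(defective) = 0.25033.
P(Machine 3 | defective) = 0.1023 / 0.25033 = 0.4088.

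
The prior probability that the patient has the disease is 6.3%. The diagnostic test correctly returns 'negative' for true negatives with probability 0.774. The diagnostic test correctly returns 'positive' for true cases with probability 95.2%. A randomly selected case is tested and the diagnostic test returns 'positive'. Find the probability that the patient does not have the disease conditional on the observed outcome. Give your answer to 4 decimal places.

P(¬H | E) ≈ 0.7793

Write H for 'the patient has the disease'. Prior odds H:¬H = 0.063/0.937 = 0.067236. For the 'positive' outcome, the likelihood ratio is 0.952/0.226 = 4.2124.
Posterior odds = 0.067236 × 4.2124 = 0.28322, so P(H|E) = 0.28322/(1+0.28322) = 0.2207. Then P(¬H|E) = 1 − 0.2207 = 0.7793.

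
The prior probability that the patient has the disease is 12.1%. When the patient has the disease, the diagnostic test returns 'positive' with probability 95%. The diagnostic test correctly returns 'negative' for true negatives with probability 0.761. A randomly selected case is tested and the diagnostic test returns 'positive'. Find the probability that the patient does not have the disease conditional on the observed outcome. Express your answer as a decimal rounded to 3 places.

Let H be the event that the patient has the disease. P(H) = 0.121, so P(¬H) = 0.879. With E the 'positive' result, P(E|H) = 0.95 and P(E|¬H) = 0.239.
P(E) = 0.95·0.121 + 0.239·0.879 = 0.11495 + 0.21008 = 0.32503.
By Bayes' theorem, P(H|E) = 0.11495 / 0.32503 = 0.354. Hence P(¬H|E) = 1 − 0.354 = 0.646.

P(¬H | E) ≈ 0.646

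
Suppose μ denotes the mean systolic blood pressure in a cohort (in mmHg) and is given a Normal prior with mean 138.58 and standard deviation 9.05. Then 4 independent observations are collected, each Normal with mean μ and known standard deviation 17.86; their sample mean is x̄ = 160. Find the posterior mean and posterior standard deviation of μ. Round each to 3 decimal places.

Prior precision 1/τ₀² = 1/9.05² = 0.0122096; data precision n/σ² = 4/17.86² = 0.0125400.
Posterior precision = 0.0122096 + 0.0125400 = 0.0247496, giving posterior SD = 1/√0.0247496 = 6.356.
Posterior mean = (0.0122096·138.58 + 0.0125400·160) / 0.0247496 = 149.433.

Posterior mean ≈ 149.433; posterior SD ≈ 6.356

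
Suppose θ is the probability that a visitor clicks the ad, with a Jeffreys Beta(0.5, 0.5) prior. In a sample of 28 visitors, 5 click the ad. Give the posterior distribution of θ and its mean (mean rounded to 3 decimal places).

The binomial likelihood is conjugate to the Beta prior: with 5 successes and 23 failures, the posterior is Beta(0.5+5, 0.5+23) = Beta(5.5, 23.5).
E[θ | data] = 5.5/(5.5+23.5) = 0.190.

Posterior: Beta(5.5, 23.5); mean ≈ 0.190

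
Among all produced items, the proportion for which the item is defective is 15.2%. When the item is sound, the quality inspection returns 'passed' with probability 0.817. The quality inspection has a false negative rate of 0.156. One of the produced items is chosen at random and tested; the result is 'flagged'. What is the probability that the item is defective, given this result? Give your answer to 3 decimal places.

Write H for 'the item is defective'. Prior odds H:¬H = 0.152/0.848 = 0.17925. For the 'flagged' outcome, the likelihood ratio is 0.844/0.183 = 4.6120.
Posterior odds = 0.17925 × 4.6120 = 0.82668, so P(H|E) = 0.82668/(1+0.82668) = 0.453.

P(H | E) ≈ 0.453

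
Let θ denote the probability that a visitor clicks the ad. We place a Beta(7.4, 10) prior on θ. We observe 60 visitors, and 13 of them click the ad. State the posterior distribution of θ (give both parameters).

The binomial likelihood is conjugate to the Beta prior: with 13 successes and 47 failures, the posterior is Beta(7.4+13, 10+47) = Beta(20.4, 57).

Posterior: Beta(20.4, 57)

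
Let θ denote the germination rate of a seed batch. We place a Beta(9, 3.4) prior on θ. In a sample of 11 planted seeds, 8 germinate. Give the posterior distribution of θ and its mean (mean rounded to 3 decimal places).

Observing 8 successes and 3 failures updates Beta(9, 3.4) by adding the success and failure counts to the two shape parameters: α = 9+8 = 17, β = 3.4+3 = 6.4.
E[θ | data] = 17/(17+6.4) = 0.726.

Posterior: Beta(17, 6.4); mean ≈ 0.726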